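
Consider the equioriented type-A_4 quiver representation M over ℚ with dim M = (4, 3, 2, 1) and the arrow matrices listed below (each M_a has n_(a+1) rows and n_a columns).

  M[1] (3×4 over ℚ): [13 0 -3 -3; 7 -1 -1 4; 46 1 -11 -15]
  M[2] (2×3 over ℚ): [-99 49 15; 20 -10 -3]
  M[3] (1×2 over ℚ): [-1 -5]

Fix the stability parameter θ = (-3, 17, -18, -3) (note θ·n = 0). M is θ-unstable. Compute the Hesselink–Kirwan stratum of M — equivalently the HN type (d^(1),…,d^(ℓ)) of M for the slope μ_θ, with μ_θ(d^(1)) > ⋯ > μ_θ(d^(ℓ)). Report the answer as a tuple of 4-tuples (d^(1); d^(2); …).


Via rank(M_{q-1}∘⋯∘M_p): M ≅ I[1,1], I[1,2], I[1,3], I[1,4].
μ_θ-semistable layers: μ^(1)=17; μ^(2)=-1/2; μ^(3)=-4/3; μ^(4)=-3

((0, 1, 0, 0); (0, 1, 1, 0); (0, 1, 1, 1); (4, 0, 0, 0))


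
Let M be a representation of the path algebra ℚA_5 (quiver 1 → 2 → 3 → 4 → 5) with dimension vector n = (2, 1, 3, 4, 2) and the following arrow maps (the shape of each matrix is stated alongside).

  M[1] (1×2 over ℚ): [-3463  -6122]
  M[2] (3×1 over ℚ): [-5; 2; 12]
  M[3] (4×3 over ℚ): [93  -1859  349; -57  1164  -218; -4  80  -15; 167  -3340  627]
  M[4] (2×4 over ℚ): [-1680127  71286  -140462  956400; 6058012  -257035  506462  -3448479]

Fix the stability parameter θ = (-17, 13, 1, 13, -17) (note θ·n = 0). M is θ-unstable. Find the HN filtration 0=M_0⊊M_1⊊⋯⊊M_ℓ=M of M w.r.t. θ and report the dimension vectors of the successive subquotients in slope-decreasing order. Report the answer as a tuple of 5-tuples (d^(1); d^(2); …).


Barcode: M ≅ I[1,1], I[1,5], I[3,4], I[3,5], I[4,4]. HN layers by μ_θ (5 steps, strictly decreasing):
  μ^(1)=13; μ^(2)=5/2; μ^(3)=1; μ^(4)=-1; μ^(5)=-17

((0, 0, 0, 2, 0); (0, 1, 1, 1, 1); (0, 0, 1, 0, 0); (0, 0, 1, 1, 1); (2, 0, 0, 0, 0))


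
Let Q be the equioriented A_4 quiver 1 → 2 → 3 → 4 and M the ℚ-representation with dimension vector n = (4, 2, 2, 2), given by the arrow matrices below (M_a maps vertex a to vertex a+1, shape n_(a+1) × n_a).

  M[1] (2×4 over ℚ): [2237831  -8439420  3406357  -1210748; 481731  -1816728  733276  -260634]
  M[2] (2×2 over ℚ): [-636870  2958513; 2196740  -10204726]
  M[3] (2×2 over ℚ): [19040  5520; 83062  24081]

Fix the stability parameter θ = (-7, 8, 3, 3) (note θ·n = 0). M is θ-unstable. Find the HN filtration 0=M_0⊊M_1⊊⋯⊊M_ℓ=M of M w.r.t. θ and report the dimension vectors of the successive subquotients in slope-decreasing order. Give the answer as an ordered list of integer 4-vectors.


Barcode: M ≅ I[1,1]^2, I[1,2], I[1,3], I[3,4], I[4,4]. HN layers by μ_θ (4 steps, strictly decreasing):
  μ^(1)=8; μ^(2)=11/2; μ^(3)=3; μ^(4)=-7

((0, 1, 0, 0); (0, 1, 1, 0); (0, 0, 1, 2); (4, 0, 0, 0))


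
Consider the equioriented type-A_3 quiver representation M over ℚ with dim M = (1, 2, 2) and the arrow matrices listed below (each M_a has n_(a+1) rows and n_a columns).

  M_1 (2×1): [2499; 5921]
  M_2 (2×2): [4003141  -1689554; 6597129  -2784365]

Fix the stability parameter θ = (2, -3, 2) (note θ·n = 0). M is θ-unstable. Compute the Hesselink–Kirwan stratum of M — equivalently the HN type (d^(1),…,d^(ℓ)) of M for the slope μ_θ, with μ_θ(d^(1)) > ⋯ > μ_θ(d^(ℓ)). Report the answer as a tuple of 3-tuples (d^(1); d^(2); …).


Interval decomposition of M: I[1,3], I[2,3].
HN type (ℓ=3): μ^(1)=2; μ^(2)=-1/2; μ^(3)=-3

((0, 0, 2); (1, 1, 0); (0, 1, 0))


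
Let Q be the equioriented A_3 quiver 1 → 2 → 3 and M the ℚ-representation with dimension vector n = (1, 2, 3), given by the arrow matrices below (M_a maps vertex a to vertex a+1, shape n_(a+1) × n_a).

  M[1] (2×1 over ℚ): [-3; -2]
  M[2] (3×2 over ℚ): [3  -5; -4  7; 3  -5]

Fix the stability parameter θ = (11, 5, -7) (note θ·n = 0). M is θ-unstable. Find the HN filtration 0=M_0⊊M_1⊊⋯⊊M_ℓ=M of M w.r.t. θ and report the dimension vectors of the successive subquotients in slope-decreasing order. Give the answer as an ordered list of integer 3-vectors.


Via rank(M_{q-1}∘⋯∘M_p): M ≅ I[1,3], I[2,3], I[3,3].
μ_θ-semistable layers: μ^(1)=3; μ^(2)=-1; μ^(3)=-7

((1, 1, 1); (0, 1, 1); (0, 0, 1))


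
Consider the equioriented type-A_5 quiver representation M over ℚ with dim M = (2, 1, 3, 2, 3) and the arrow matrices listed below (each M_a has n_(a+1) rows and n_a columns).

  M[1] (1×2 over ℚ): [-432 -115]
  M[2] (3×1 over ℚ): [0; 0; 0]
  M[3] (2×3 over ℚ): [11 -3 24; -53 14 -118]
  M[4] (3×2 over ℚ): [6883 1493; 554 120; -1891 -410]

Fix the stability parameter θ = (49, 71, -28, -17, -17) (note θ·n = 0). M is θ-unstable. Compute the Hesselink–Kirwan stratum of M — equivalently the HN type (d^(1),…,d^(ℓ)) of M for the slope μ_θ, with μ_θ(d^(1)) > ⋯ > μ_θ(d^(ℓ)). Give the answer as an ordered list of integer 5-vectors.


Barcode: M ≅ I[1,1], I[1,2], I[3,3], I[3,5]^2, I[5,5]. HN layers by μ_θ (4 steps, strictly decreasing):
  μ^(1)=71; μ^(2)=49; μ^(3)=-17; μ^(4)=-28

((0, 1, 0, 0, 0); (2, 0, 0, 0, 0); (0, 0, 0, 2, 3); (0, 0, 3, 0, 0))


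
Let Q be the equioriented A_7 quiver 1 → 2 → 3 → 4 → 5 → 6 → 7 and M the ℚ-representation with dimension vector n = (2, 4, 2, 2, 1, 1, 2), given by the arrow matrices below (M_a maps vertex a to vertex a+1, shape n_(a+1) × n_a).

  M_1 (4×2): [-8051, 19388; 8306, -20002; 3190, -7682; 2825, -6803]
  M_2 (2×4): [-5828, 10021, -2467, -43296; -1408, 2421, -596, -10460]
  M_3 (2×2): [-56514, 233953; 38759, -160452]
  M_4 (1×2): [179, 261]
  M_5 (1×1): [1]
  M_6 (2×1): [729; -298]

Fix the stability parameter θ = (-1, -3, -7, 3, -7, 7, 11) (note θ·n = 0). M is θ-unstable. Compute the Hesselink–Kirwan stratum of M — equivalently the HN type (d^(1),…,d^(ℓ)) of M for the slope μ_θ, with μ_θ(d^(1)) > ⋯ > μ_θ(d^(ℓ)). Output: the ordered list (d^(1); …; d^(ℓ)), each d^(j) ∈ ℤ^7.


Via rank(M_{q-1}∘⋯∘M_p): M ≅ I[1,2], I[1,7], I[2,2], I[2,4], I[7,7].
μ_θ-semistable layers: μ^(1)=11; μ^(2)=7; μ^(3)=3; μ^(4)=-2; μ^(5)=-3; μ^(6)=-11/3; μ^(7)=-5

((0, 0, 0, 0, 0, 0, 2); (0, 0, 0, 0, 0, 1, 0); (0, 0, 0, 1, 0, 0, 0); (1, 1, 0, 1, 1, 0, 0); (0, 1, 0, 0, 0, 0, 0); (1, 1, 1, 0, 0, 0, 0); (0, 1, 1, 0, 0, 0, 0))


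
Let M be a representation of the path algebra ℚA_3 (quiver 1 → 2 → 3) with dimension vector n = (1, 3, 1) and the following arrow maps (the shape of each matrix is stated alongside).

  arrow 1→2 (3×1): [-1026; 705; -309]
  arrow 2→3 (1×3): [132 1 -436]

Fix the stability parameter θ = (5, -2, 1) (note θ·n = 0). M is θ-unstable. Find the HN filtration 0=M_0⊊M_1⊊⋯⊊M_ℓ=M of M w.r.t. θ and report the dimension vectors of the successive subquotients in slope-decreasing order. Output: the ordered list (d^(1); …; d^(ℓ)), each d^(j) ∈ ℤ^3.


Barcode: M ≅ I[1,3], I[2,2]^2. HN layers by μ_θ (2 steps, strictly decreasing):
  μ^(1)=4/3; μ^(2)=-2

((1, 1, 1); (0, 2, 0))


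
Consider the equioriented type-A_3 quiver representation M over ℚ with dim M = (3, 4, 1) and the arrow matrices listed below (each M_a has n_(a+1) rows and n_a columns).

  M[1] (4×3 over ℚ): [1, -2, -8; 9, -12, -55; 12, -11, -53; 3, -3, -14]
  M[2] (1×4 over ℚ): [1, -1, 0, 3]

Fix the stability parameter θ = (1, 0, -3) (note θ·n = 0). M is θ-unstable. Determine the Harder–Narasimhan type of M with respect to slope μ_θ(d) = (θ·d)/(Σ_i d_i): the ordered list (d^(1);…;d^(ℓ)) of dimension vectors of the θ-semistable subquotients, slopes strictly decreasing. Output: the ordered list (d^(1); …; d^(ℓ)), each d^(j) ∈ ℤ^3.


Interval decomposition of M: I[1,2]^2, I[1,3], I[2,2].
HN type (ℓ=3): μ^(1)=1/2; μ^(2)=0; μ^(3)=-2/3

((2, 2, 0); (0, 1, 0); (1, 1, 1))


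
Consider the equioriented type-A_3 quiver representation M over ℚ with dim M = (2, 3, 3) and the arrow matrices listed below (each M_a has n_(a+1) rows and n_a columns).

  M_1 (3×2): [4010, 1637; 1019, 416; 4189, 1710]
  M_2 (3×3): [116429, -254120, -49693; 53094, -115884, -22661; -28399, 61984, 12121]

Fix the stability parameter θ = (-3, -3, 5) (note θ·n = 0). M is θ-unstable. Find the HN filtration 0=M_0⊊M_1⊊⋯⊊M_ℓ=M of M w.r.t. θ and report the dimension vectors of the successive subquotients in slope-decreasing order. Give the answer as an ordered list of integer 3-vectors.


Interval decomposition of M: I[1,3]^2, I[2,2], I[3,3].
HN type (ℓ=2): μ^(1)=5; μ^(2)=-3

((0, 0, 3); (2, 3, 0))


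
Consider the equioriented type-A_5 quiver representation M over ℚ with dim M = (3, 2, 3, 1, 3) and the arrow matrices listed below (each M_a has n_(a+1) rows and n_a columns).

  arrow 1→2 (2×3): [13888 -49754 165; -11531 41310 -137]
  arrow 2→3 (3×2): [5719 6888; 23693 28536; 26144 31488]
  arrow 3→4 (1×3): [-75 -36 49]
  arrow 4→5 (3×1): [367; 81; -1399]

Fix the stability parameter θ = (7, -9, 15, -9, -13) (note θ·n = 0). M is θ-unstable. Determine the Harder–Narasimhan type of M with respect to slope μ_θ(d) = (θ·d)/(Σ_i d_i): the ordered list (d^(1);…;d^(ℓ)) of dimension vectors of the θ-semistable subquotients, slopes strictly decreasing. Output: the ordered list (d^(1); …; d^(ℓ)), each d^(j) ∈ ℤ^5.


Via rank(M_{q-1}∘⋯∘M_p): M ≅ I[1,1], I[1,2], I[1,5], I[3,3]^2, I[5,5]^2.
μ_θ-semistable layers: μ^(1)=15; μ^(2)=7; μ^(3)=-1; μ^(4)=-9/5; μ^(5)=-13

((0, 0, 2, 0, 0); (1, 0, 0, 0, 0); (1, 1, 0, 0, 0); (1, 1, 1, 1, 1); (0, 0, 0, 0, 2))


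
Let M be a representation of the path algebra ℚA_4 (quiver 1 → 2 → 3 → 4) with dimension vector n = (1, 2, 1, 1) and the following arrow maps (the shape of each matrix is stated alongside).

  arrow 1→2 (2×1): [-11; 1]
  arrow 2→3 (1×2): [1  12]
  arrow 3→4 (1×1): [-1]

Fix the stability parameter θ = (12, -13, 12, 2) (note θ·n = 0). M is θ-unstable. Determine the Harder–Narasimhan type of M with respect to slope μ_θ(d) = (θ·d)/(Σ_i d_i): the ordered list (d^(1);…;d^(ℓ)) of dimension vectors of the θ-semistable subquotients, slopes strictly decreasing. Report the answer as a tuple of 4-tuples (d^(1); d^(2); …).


Interval decomposition of M: I[1,4], I[2,2].
HN type (ℓ=3): μ^(1)=7; μ^(2)=-1/2; μ^(3)=-13

((0, 0, 1, 1); (1, 1, 0, 0); (0, 1, 0, 0))


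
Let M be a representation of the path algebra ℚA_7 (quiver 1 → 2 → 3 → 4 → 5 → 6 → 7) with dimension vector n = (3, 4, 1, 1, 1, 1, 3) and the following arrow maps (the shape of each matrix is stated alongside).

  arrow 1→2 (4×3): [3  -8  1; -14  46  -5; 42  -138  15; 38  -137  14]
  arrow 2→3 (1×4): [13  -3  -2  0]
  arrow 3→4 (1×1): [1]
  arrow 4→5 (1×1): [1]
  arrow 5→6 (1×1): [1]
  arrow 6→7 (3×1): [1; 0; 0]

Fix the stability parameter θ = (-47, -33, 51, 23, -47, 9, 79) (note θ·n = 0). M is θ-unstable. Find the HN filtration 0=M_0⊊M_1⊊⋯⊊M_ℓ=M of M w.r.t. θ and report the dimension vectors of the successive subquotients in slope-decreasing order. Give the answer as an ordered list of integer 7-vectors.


Interval decomposition of M: I[1,2]^2, I[1,7], I[2,2], I[7,7]^2.
HN type (ℓ=4): μ^(1)=79; μ^(2)=9; μ^(3)=-33; μ^(4)=-47

((0, 0, 0, 0, 0, 0, 3); (0, 0, 1, 1, 1, 1, 0); (0, 4, 0, 0, 0, 0, 0); (3, 0, 0, 0, 0, 0, 0))


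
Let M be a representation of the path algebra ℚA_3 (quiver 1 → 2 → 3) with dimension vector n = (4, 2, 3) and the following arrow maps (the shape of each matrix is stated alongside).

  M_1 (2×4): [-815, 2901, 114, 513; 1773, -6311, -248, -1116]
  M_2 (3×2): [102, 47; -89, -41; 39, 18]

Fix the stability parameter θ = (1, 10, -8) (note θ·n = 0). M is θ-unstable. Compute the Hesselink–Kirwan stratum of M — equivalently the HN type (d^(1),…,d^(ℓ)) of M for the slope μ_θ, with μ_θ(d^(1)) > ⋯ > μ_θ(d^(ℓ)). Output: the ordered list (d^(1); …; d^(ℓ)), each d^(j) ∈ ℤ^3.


Interval decomposition of M: I[1,1]^2, I[1,3]^2, I[3,3].
HN type (ℓ=2): μ^(1)=1; μ^(2)=-8

((4, 2, 2); (0, 0, 1))


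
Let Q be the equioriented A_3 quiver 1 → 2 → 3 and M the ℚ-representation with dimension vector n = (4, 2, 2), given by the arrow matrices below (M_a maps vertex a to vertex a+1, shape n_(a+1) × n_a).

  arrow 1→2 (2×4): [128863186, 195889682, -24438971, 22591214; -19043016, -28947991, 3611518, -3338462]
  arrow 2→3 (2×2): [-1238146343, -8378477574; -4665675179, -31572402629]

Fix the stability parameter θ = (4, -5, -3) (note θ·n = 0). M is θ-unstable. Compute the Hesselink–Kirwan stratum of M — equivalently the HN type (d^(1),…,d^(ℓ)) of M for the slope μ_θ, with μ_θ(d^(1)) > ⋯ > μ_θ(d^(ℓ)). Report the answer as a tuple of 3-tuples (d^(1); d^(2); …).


Interval decomposition of M: I[1,1]^2, I[1,3]^2.
HN type (ℓ=2): μ^(1)=4; μ^(2)=-4/3

((2, 0, 0); (2, 2, 2))


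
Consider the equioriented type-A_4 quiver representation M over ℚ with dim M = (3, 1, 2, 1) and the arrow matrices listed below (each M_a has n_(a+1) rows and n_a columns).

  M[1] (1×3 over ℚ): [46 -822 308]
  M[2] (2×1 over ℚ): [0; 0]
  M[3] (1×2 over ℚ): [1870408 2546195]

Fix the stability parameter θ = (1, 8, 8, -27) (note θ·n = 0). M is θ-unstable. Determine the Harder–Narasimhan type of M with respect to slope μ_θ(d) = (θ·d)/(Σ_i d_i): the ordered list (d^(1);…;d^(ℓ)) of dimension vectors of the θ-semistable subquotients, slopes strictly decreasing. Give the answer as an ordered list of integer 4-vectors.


Via rank(M_{q-1}∘⋯∘M_p): M ≅ I[1,1]^2, I[1,2], I[3,3], I[3,4].
μ_θ-semistable layers: μ^(1)=8; μ^(2)=1; μ^(3)=-19/2

((0, 1, 1, 0); (3, 0, 0, 0); (0, 0, 1, 1))


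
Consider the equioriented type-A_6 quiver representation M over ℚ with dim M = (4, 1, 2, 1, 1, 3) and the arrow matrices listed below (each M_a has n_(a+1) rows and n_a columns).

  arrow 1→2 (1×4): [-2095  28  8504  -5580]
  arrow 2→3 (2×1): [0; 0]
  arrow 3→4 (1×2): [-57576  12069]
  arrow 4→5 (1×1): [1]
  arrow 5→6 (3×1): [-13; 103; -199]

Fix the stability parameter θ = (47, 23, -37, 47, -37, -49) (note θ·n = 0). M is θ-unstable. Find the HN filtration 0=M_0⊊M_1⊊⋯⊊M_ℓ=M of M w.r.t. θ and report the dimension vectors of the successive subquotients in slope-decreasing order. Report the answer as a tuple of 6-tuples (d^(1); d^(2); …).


Interval decomposition of M: I[1,1]^3, I[1,2], I[3,3], I[3,6], I[6,6]^2.
HN type (ℓ=5): μ^(1)=47; μ^(2)=35; μ^(3)=-13; μ^(4)=-37; μ^(5)=-49

((3, 0, 0, 0, 0, 0); (1, 1, 0, 0, 0, 0); (0, 0, 0, 1, 1, 1); (0, 0, 2, 0, 0, 0); (0, 0, 0, 0, 0, 2))


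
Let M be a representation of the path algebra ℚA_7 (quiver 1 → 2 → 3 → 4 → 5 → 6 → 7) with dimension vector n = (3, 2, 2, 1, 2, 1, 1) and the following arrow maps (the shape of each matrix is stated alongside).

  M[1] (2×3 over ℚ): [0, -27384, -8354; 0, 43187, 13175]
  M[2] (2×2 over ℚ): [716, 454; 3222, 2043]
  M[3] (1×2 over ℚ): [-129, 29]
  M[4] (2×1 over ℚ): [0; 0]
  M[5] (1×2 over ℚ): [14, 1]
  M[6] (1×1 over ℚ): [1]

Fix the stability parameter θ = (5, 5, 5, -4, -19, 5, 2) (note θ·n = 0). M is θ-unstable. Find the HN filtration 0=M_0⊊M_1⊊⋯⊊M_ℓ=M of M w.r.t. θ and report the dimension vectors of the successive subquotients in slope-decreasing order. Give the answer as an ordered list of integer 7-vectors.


Barcode: M ≅ I[1,1], I[1,2], I[1,4], I[3,3], I[5,5], I[5,7]. HN layers by μ_θ (4 steps, strictly decreasing):
  μ^(1)=5; μ^(2)=7/2; μ^(3)=11/4; μ^(4)=-19

((2, 1, 1, 0, 0, 0, 0); (0, 0, 0, 0, 0, 1, 1); (1, 1, 1, 1, 0, 0, 0); (0, 0, 0, 0, 2, 0, 0))


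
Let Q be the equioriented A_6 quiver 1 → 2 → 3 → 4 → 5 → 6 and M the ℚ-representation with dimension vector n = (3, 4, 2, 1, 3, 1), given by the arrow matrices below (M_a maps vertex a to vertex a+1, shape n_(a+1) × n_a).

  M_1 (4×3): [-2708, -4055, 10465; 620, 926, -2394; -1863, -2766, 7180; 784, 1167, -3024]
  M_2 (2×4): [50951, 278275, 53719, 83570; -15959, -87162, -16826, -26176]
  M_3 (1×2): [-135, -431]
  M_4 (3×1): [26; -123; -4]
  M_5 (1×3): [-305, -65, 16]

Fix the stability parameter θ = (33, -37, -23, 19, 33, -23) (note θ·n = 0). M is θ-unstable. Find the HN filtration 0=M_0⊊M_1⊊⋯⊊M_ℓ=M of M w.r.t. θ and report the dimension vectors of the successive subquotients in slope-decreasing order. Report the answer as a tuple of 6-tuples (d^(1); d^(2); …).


Interval decomposition of M: I[1,2], I[1,3], I[1,6], I[2,2], I[5,5]^2.
HN type (ℓ=5): μ^(1)=33; μ^(2)=29/3; μ^(3)=-2; μ^(4)=-9; μ^(5)=-37

((0, 0, 0, 0, 2, 0); (0, 0, 0, 1, 1, 1); (1, 1, 0, 0, 0, 0); (2, 2, 2, 0, 0, 0); (0, 1, 0, 0, 0, 0))


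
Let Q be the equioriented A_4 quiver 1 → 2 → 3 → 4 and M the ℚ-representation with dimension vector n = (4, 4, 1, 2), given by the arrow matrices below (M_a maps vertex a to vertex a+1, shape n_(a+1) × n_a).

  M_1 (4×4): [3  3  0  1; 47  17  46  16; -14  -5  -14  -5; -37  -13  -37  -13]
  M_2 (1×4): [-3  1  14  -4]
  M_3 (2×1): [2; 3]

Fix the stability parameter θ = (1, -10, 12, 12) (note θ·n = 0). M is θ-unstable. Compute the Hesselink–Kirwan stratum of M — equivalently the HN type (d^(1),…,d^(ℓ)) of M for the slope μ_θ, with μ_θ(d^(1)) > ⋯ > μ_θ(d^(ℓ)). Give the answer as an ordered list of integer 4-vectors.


Barcode: M ≅ I[1,2]^3, I[1,4], I[4,4]. HN layers by μ_θ (2 steps, strictly decreasing):
  μ^(1)=12; μ^(2)=-9/2

((0, 0, 1, 2); (4, 4, 0, 0))


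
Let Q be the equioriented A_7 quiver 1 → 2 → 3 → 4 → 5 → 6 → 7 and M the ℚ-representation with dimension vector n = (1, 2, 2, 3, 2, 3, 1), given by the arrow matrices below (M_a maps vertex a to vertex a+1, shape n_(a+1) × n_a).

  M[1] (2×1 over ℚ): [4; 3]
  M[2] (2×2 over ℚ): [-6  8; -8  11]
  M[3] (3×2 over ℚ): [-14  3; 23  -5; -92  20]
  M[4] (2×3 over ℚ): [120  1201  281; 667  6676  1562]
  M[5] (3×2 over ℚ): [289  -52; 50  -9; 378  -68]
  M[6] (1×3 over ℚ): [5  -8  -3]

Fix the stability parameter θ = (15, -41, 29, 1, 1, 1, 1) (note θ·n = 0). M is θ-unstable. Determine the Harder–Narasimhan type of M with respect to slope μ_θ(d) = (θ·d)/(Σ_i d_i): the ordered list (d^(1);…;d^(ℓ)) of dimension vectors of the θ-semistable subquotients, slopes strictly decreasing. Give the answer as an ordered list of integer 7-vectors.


Interval decomposition of M: I[1,7], I[2,6], I[4,4], I[6,6].
HN type (ℓ=5): μ^(1)=8; μ^(2)=33/5; μ^(3)=1; μ^(4)=-13; μ^(5)=-41

((0, 0, 1, 1, 1, 1, 0); (0, 0, 1, 1, 1, 1, 1); (0, 0, 0, 1, 0, 1, 0); (1, 1, 0, 0, 0, 0, 0); (0, 1, 0, 0, 0, 0, 0))


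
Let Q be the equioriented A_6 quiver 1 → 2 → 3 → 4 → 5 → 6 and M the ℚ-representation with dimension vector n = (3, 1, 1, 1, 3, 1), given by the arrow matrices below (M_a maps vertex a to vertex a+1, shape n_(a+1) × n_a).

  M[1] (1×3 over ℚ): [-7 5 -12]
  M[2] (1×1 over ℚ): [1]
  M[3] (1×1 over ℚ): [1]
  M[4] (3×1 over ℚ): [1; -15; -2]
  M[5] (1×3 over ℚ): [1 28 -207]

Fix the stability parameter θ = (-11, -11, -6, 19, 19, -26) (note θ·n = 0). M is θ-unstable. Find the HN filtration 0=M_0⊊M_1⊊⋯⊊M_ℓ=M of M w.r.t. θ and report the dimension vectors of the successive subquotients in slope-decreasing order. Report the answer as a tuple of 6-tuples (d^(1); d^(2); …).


Via rank(M_{q-1}∘⋯∘M_p): M ≅ I[1,1]^2, I[1,6], I[5,5]^2.
μ_θ-semistable layers: μ^(1)=19; μ^(2)=4; μ^(3)=-6; μ^(4)=-11

((0, 0, 0, 0, 2, 0); (0, 0, 0, 1, 1, 1); (0, 0, 1, 0, 0, 0); (3, 1, 0, 0, 0, 0))


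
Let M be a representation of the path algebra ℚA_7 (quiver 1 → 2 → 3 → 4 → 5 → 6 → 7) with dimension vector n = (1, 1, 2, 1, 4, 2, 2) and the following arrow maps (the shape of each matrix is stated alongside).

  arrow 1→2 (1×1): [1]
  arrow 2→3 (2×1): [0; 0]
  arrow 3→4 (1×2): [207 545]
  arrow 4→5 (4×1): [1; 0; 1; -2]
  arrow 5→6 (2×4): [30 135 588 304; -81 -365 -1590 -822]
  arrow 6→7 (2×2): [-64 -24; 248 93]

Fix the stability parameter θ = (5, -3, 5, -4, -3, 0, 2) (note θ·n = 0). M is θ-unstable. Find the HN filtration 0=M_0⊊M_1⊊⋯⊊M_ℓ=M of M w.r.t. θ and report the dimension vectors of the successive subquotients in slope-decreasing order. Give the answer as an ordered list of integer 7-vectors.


Interval decomposition of M: I[1,2], I[3,3], I[3,7], I[5,5]^2, I[5,6], I[7,7].
HN type (ℓ=6): μ^(1)=5; μ^(2)=2; μ^(3)=1; μ^(4)=0; μ^(5)=-2/3; μ^(6)=-3

((0, 0, 1, 0, 0, 0, 0); (0, 0, 0, 0, 0, 0, 2); (1, 1, 0, 0, 0, 0, 0); (0, 0, 0, 0, 0, 2, 0); (0, 0, 1, 1, 1, 0, 0); (0, 0, 0, 0, 3, 0, 0))


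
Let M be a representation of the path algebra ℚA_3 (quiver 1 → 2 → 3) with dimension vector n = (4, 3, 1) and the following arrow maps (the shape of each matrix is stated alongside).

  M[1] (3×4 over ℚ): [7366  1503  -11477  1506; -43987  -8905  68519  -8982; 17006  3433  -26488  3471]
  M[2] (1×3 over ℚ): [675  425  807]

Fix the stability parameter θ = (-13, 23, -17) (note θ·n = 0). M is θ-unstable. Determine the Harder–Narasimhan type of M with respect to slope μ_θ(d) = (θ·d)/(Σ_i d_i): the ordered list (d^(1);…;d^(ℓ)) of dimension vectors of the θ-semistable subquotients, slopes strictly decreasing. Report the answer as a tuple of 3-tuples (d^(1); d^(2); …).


Via rank(M_{q-1}∘⋯∘M_p): M ≅ I[1,1], I[1,2]^2, I[1,3].
μ_θ-semistable layers: μ^(1)=23; μ^(2)=3; μ^(3)=-13

((0, 2, 0); (0, 1, 1); (4, 0, 0))


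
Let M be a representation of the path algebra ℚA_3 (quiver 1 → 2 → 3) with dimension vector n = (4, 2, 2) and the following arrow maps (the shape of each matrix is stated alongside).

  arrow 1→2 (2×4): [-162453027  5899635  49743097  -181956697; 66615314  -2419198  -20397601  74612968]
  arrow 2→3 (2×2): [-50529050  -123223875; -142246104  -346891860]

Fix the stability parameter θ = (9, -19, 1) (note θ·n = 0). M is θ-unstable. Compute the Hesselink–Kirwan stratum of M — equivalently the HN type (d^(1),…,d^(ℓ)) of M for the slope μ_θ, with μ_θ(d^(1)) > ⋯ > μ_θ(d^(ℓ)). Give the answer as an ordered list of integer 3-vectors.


Interval decomposition of M: I[1,1]^2, I[1,2], I[1,3], I[3,3].
HN type (ℓ=3): μ^(1)=9; μ^(2)=1; μ^(3)=-5

((2, 0, 0); (0, 0, 2); (2, 2, 0))


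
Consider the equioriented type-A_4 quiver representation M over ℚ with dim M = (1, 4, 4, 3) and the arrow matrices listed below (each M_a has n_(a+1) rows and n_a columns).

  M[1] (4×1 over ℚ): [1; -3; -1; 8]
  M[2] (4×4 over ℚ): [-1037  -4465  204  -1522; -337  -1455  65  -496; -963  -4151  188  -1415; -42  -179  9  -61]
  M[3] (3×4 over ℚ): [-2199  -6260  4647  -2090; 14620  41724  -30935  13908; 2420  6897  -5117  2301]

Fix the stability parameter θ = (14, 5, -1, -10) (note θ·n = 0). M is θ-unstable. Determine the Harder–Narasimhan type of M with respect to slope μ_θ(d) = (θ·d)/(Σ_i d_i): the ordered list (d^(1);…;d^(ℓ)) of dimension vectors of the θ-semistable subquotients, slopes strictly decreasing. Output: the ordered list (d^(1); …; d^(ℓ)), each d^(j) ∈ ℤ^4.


Interval decomposition of M: I[1,4], I[2,3], I[2,4]^2.
HN type (ℓ=2): μ^(1)=2; μ^(2)=-2

((1, 2, 2, 1); (0, 2, 2, 2))


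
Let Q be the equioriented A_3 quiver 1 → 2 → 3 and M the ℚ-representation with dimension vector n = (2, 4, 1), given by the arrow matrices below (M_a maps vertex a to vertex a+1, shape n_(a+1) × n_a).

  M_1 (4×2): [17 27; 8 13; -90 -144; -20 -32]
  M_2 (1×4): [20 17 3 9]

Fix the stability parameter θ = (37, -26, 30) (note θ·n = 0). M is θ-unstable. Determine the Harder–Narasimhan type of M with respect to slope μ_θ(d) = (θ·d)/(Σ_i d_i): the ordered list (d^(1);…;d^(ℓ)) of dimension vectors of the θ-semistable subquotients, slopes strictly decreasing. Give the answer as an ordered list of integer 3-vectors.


Via rank(M_{q-1}∘⋯∘M_p): M ≅ I[1,2], I[1,3], I[2,2]^2.
μ_θ-semistable layers: μ^(1)=30; μ^(2)=11/2; μ^(3)=-26

((0, 0, 1); (2, 2, 0); (0, 2, 0))


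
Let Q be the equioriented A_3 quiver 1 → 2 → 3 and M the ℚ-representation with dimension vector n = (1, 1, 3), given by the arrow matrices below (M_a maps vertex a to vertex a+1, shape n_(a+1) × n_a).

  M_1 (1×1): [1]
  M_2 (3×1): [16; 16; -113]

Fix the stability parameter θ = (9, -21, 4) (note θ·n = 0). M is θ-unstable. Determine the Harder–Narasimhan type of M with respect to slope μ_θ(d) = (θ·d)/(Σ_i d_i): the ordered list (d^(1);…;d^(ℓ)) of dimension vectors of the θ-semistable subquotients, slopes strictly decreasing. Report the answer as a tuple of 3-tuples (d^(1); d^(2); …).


Interval decomposition of M: I[1,3], I[3,3]^2.
HN type (ℓ=2): μ^(1)=4; μ^(2)=-6

((0, 0, 3); (1, 1, 0))


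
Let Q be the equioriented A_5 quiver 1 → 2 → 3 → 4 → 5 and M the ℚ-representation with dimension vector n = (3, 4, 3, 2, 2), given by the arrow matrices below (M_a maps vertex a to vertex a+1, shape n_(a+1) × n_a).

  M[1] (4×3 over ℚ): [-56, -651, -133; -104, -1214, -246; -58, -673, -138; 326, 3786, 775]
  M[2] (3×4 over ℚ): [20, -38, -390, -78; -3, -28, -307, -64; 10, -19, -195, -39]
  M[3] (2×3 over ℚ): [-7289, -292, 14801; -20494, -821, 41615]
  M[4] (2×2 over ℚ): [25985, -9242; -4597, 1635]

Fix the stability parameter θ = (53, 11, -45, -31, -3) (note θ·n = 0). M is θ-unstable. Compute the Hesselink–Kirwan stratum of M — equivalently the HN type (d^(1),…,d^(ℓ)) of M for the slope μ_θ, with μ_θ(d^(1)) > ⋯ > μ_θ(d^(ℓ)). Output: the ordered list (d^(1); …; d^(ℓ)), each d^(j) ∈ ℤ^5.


Via rank(M_{q-1}∘⋯∘M_p): M ≅ I[1,1], I[1,5]^2, I[2,2]^2, I[3,3].
μ_θ-semistable layers: μ^(1)=53; μ^(2)=11; μ^(3)=-3; μ^(4)=-45

((1, 0, 0, 0, 0); (0, 2, 0, 0, 0); (2, 2, 2, 2, 2); (0, 0, 1, 0, 0))


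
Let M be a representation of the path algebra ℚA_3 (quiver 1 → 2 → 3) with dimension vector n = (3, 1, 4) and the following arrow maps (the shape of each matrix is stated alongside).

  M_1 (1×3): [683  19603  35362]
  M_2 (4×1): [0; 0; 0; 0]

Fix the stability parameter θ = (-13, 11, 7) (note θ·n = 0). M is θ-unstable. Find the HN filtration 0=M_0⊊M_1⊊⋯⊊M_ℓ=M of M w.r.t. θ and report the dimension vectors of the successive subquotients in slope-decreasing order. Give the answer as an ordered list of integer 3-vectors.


Via rank(M_{q-1}∘⋯∘M_p): M ≅ I[1,1]^2, I[1,2], I[3,3]^4.
μ_θ-semistable layers: μ^(1)=11; μ^(2)=7; μ^(3)=-13

((0, 1, 0); (0, 0, 4); (3, 0, 0))


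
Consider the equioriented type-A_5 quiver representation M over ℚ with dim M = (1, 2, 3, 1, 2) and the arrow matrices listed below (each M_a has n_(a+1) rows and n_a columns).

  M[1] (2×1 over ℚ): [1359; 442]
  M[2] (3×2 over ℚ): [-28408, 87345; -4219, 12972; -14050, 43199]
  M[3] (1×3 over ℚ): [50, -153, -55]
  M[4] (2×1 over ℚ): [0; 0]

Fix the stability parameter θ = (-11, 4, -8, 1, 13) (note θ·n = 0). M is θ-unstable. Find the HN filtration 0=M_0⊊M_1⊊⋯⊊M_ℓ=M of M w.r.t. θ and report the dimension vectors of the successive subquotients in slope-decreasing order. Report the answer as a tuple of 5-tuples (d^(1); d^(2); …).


Barcode: M ≅ I[1,4], I[2,3], I[3,3], I[5,5]^2. HN layers by μ_θ (5 steps, strictly decreasing):
  μ^(1)=13; μ^(2)=1; μ^(3)=-2; μ^(4)=-8; μ^(5)=-11

((0, 0, 0, 0, 2); (0, 0, 0, 1, 0); (0, 2, 2, 0, 0); (0, 0, 1, 0, 0); (1, 0, 0, 0, 0))


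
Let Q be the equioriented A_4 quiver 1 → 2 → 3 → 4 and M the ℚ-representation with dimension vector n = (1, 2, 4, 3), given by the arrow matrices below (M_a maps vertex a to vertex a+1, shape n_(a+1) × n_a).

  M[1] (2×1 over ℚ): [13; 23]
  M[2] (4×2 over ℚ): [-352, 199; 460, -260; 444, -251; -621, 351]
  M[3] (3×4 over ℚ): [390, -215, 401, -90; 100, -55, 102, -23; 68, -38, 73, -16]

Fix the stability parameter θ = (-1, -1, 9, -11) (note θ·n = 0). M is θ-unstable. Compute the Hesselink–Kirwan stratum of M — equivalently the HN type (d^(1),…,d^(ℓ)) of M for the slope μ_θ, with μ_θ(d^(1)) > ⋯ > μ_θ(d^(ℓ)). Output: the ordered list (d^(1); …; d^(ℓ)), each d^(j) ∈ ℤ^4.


Barcode: M ≅ I[1,4], I[2,4], I[3,3], I[3,4]. HN layers by μ_θ (2 steps, strictly decreasing):
  μ^(1)=9; μ^(2)=-1

((0, 0, 1, 0); (1, 2, 3, 3))


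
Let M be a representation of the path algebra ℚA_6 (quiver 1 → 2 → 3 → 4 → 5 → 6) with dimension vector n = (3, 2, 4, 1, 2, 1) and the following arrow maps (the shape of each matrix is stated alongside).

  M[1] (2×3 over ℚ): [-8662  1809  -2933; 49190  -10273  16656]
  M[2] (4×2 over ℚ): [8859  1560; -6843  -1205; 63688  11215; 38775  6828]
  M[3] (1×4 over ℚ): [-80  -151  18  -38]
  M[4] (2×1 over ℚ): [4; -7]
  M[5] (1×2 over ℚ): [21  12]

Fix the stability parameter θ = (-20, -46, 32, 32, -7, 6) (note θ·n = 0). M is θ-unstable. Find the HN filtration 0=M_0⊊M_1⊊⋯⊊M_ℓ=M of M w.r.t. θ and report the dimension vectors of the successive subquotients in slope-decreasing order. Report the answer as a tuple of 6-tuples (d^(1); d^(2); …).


Via rank(M_{q-1}∘⋯∘M_p): M ≅ I[1,1], I[1,3], I[1,5], I[3,3]^2, I[5,6].
μ_θ-semistable layers: μ^(1)=32; μ^(2)=19; μ^(3)=6; μ^(4)=-7; μ^(5)=-20; μ^(6)=-33

((0, 0, 3, 0, 0, 0); (0, 0, 1, 1, 1, 0); (0, 0, 0, 0, 0, 1); (0, 0, 0, 0, 1, 0); (1, 0, 0, 0, 0, 0); (2, 2, 0, 0, 0, 0))


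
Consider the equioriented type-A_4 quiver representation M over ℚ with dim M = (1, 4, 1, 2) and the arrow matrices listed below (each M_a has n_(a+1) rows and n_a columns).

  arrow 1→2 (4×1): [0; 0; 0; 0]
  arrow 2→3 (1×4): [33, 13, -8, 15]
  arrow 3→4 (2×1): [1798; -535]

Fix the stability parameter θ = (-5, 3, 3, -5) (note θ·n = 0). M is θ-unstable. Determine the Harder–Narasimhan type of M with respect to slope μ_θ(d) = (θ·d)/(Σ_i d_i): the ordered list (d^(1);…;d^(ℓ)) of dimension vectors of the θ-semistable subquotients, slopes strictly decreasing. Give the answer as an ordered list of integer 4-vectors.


Interval decomposition of M: I[1,1], I[2,2]^3, I[2,4], I[4,4].
HN type (ℓ=3): μ^(1)=3; μ^(2)=1/3; μ^(3)=-5

((0, 3, 0, 0); (0, 1, 1, 1); (1, 0, 0, 1))


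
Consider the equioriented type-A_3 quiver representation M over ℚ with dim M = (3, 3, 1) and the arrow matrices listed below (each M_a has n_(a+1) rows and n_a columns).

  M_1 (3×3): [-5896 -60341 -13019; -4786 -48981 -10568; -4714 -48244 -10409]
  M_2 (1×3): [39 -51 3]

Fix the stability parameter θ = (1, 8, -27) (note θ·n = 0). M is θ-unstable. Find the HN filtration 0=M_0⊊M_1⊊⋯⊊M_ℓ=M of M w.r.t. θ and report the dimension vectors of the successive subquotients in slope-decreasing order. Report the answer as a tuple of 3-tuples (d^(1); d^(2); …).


Barcode: M ≅ I[1,1], I[1,2]^2, I[2,3]. HN layers by μ_θ (3 steps, strictly decreasing):
  μ^(1)=8; μ^(2)=1; μ^(3)=-19/2

((0, 2, 0); (3, 0, 0); (0, 1, 1))


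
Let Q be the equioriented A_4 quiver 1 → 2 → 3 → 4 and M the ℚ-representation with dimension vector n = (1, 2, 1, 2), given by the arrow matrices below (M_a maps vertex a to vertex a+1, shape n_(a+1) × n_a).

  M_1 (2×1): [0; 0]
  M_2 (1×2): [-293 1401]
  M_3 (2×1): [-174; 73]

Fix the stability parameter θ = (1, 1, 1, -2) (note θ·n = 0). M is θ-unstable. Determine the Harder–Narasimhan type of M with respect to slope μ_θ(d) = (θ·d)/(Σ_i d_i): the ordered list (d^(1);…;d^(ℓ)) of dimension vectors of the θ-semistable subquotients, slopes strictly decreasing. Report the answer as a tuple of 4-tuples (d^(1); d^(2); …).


Via rank(M_{q-1}∘⋯∘M_p): M ≅ I[1,1], I[2,2], I[2,4], I[4,4].
μ_θ-semistable layers: μ^(1)=1; μ^(2)=0; μ^(3)=-2

((1, 1, 0, 0); (0, 1, 1, 1); (0, 0, 0, 1))


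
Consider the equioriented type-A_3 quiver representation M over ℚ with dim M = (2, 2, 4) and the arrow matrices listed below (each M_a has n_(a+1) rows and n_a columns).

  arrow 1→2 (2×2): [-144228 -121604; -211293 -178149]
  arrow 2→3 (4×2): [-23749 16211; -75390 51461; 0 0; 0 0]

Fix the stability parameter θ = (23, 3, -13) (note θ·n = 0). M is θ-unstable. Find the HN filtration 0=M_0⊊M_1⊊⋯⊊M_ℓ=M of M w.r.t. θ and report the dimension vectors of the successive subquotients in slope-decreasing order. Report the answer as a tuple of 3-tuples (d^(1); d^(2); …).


Barcode: M ≅ I[1,1], I[1,3], I[2,3], I[3,3]^2. HN layers by μ_θ (4 steps, strictly decreasing):
  μ^(1)=23; μ^(2)=13/3; μ^(3)=-5; μ^(4)=-13

((1, 0, 0); (1, 1, 1); (0, 1, 1); (0, 0, 2))


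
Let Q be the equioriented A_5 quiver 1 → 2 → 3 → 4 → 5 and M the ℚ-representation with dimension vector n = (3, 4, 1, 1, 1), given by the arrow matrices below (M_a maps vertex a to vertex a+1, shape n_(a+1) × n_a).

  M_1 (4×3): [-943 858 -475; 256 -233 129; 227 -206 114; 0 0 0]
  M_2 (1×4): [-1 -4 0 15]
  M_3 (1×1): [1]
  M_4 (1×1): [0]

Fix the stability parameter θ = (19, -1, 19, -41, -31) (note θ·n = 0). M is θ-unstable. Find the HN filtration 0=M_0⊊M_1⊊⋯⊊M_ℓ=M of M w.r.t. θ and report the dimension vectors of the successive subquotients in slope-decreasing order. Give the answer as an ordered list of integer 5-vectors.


Via rank(M_{q-1}∘⋯∘M_p): M ≅ I[1,2]^2, I[1,4], I[2,2], I[5,5].
μ_θ-semistable layers: μ^(1)=9; μ^(2)=-1; μ^(3)=-31

((2, 2, 0, 0, 0); (1, 2, 1, 1, 0); (0, 0, 0, 0, 1))


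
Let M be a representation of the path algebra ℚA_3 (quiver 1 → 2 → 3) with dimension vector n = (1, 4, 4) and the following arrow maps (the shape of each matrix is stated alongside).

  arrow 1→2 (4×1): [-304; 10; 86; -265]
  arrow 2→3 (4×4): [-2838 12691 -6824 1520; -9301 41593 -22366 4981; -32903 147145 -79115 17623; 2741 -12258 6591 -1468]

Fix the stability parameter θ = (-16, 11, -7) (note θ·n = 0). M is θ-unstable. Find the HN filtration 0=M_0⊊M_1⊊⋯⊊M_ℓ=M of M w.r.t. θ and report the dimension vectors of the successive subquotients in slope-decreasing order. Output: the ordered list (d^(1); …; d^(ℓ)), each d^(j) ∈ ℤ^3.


Barcode: M ≅ I[1,3], I[2,3]^3. HN layers by μ_θ (2 steps, strictly decreasing):
  μ^(1)=2; μ^(2)=-16

((0, 4, 4); (1, 0, 0))


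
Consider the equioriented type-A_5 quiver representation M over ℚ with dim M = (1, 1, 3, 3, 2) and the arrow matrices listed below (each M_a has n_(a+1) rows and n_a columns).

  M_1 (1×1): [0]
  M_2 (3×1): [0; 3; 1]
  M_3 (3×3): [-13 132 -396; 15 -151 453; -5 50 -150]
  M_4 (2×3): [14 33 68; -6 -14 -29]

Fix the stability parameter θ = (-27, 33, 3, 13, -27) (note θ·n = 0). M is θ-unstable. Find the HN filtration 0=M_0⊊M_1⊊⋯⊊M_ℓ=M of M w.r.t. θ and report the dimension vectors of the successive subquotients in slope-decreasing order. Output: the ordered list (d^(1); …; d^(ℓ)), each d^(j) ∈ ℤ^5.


Via rank(M_{q-1}∘⋯∘M_p): M ≅ I[1,1], I[2,3], I[3,5]^2, I[4,4].
μ_θ-semistable layers: μ^(1)=18; μ^(2)=13; μ^(3)=-11/3; μ^(4)=-27

((0, 1, 1, 0, 0); (0, 0, 0, 1, 0); (0, 0, 2, 2, 2); (1, 0, 0, 0, 0))


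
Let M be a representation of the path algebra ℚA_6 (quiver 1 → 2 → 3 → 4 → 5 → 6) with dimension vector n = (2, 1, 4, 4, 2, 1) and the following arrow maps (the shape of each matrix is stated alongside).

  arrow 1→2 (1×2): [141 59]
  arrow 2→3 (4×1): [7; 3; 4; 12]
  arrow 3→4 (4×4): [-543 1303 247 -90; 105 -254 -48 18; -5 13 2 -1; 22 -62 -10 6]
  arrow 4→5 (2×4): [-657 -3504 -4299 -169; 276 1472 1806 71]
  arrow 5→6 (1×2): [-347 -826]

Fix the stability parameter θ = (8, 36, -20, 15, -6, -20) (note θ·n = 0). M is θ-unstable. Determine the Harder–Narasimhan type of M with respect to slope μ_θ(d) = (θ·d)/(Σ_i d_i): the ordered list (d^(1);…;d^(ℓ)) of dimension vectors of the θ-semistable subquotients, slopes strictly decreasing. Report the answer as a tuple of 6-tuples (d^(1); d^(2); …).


Interval decomposition of M: I[1,1], I[1,4], I[3,4], I[3,5], I[3,6].
HN type (ℓ=5): μ^(1)=15; μ^(2)=8; μ^(3)=9/2; μ^(4)=-11/3; μ^(5)=-20

((0, 0, 0, 2, 0, 0); (2, 1, 1, 0, 0, 0); (0, 0, 0, 1, 1, 0); (0, 0, 0, 1, 1, 1); (0, 0, 3, 0, 0, 0))


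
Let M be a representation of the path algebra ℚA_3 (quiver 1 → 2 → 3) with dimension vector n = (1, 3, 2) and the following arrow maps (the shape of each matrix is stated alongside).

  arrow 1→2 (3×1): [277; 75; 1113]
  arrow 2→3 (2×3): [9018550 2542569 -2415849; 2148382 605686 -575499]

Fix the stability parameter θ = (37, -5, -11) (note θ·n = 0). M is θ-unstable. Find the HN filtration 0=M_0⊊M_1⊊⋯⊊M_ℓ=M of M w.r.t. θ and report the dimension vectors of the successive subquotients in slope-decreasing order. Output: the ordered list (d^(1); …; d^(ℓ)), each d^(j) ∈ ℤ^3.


Barcode: M ≅ I[1,3], I[2,2], I[2,3]. HN layers by μ_θ (3 steps, strictly decreasing):
  μ^(1)=7; μ^(2)=-5; μ^(3)=-8

((1, 1, 1); (0, 1, 0); (0, 1, 1))


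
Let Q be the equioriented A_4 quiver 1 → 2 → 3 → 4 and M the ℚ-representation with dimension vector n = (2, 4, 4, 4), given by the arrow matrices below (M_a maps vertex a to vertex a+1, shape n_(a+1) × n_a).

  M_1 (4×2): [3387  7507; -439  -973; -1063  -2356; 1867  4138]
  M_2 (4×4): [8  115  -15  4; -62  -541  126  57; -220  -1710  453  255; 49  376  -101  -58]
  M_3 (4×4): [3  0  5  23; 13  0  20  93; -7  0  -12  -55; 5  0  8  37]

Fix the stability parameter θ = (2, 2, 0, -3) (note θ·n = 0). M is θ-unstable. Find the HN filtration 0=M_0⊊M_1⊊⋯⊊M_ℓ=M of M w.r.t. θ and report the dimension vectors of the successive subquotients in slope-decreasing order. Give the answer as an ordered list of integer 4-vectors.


Via rank(M_{q-1}∘⋯∘M_p): M ≅ I[1,3]^2, I[2,4]^2, I[4,4]^2.
μ_θ-semistable layers: μ^(1)=4/3; μ^(2)=-1/3; μ^(3)=-3

((2, 2, 2, 0); (0, 2, 2, 2); (0, 0, 0, 2))


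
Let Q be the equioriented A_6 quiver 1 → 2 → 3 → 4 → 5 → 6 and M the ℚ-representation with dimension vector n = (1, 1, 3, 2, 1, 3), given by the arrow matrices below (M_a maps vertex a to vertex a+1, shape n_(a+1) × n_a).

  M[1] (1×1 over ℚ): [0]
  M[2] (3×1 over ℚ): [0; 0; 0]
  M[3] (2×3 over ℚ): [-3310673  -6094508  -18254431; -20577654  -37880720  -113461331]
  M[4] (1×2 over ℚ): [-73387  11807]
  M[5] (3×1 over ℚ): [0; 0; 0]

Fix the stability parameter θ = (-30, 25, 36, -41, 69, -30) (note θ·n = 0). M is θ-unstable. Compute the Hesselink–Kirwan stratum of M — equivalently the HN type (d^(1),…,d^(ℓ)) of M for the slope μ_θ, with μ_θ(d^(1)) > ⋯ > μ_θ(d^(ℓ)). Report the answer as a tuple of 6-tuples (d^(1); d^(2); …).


Barcode: M ≅ I[1,1], I[2,2], I[3,3], I[3,4], I[3,5], I[6,6]^3. HN layers by μ_θ (5 steps, strictly decreasing):
  μ^(1)=69; μ^(2)=36; μ^(3)=25; μ^(4)=-5/2; μ^(5)=-30

((0, 0, 0, 0, 1, 0); (0, 0, 1, 0, 0, 0); (0, 1, 0, 0, 0, 0); (0, 0, 2, 2, 0, 0); (1, 0, 0, 0, 0, 3))


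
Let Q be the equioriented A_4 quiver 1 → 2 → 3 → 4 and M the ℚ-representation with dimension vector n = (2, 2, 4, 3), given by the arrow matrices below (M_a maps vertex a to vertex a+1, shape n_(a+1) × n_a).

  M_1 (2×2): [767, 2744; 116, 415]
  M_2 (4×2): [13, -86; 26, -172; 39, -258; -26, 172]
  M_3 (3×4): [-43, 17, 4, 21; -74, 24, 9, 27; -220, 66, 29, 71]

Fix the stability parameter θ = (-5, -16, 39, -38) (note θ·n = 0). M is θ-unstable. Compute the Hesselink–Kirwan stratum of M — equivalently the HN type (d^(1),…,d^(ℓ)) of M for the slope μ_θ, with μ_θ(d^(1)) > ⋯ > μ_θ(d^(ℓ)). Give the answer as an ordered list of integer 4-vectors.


Barcode: M ≅ I[1,2], I[1,4], I[3,3], I[3,4]^2. HN layers by μ_θ (3 steps, strictly decreasing):
  μ^(1)=39; μ^(2)=1/2; μ^(3)=-21/2

((0, 0, 1, 0); (0, 0, 3, 3); (2, 2, 0, 0))


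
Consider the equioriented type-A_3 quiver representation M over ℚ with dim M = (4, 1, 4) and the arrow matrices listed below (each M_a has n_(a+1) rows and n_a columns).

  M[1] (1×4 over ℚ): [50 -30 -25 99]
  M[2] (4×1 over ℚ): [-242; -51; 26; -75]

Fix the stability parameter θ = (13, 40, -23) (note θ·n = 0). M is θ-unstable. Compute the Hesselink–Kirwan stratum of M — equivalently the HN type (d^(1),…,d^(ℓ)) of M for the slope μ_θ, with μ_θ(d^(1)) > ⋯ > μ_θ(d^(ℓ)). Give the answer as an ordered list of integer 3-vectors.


Via rank(M_{q-1}∘⋯∘M_p): M ≅ I[1,1]^3, I[1,3], I[3,3]^3.
μ_θ-semistable layers: μ^(1)=13; μ^(2)=10; μ^(3)=-23

((3, 0, 0); (1, 1, 1); (0, 0, 3))
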